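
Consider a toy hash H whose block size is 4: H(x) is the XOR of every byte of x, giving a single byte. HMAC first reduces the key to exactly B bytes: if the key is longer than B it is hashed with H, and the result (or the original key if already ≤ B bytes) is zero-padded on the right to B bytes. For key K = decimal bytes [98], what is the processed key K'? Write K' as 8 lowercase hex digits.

Key decimal bytes [98] = 62 is 1 byte ≤ B = 4; zero-pad to 4 bytes: K' = 62 00 00 00.

62000000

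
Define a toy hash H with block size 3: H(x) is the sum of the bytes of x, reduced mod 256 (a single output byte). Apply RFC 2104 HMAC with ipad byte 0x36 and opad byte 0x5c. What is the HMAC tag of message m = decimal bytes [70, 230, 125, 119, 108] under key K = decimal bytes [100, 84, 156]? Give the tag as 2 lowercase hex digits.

Key decimal bytes [100, 84, 156] = 64 54 9c is exactly B = 3 bytes: K' = 64 54 9c.
K' ⊕ ipad = 52 62 aa.  K' ⊕ opad = 38 08 c0.
Inner input = (K'⊕ipad) ∥ m = 52 62 aa ∥ 46 e6 7d 77 6c.
Inner hash: sum = 82+98+170+70+230+125+119+108 = 1002; mod 256 = 234 → ea.
Outer input = (K'⊕opad) ∥ inner = 38 08 c0 ∥ ea.
Outer hash (tag): sum = 56+8+192+234 = 490; mod 256 = 234 → ea.

ea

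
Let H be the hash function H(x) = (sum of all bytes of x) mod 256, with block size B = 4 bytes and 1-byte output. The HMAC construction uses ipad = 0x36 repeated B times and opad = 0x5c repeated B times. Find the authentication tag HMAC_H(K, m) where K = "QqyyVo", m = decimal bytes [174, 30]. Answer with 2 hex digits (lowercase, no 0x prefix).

f6

Key "QqyyVo" = 51 71 79 79 56 6f is 6 bytes > B = 4, so hash it first: H(key) = 79, then zero-pad to 4 bytes: K' = 79 00 00 00.
K' ⊕ ipad = 4f 36 36 36.  K' ⊕ opad = 25 5c 5c 5c.
Inner input = (K'⊕ipad) ∥ m = 4f 36 36 36 ∥ ae 1e.
Inner hash: sum = 79+54+54+54+174+30 = 445; mod 256 = 189 → bd.
Outer input = (K'⊕opad) ∥ inner = 25 5c 5c 5c ∥ bd.
Outer hash (tag): sum = 37+92+92+92+189 = 502; mod 256 = 246 → f6.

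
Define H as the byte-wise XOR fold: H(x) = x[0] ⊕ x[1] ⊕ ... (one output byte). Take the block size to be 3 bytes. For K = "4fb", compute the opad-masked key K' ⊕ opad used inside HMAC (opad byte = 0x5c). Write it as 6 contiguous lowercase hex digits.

Key "4fb" = 34 66 62 is exactly B = 3 bytes: K' = 34 66 62.
XOR each byte with 0x5c: 34⊕5c=68, 66⊕5c=3a, 62⊕5c=3e.

683a3e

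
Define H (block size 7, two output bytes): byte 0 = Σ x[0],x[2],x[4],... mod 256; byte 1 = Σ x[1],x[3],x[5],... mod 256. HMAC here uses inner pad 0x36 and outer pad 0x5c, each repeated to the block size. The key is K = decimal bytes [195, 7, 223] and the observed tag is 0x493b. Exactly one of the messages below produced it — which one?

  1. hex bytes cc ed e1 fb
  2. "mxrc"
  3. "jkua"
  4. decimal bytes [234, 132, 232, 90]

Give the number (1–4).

4

Key decimal bytes [195, 7, 223] = c3 07 df is 3 bytes ≤ B = 7; zero-pad to 7 bytes: K' = c3 07 df 00 00 00 00.
K' ⊕ ipad = f5 31 e9 36 36 36 36; K' ⊕ opad = 9f 5b 83 5c 5c 5c 5c.
m1: inner = H(f5 31 e9 36 36 36 36 cc ed e1 fb) = 32 4a; tag = H(9f 5b 83 5c 5c 5c 5c 32 4a) = 2445
m2: inner = H(f5 31 e9 36 36 36 36 6d 78 72 63) = 25 7c; tag = H(9f 5b 83 5c 5c 5c 5c 25 7c) = 5638
m3: inner = H(f5 31 e9 36 36 36 36 6a 6b 75 61) = 16 7c; tag = H(9f 5b 83 5c 5c 5c 5c 16 7c) = 5629
m4: inner = H(f5 31 e9 36 36 36 36 ea 84 e8 5a) = 28 6f; tag = H(9f 5b 83 5c 5c 5c 5c 28 6f) = 493b ← matches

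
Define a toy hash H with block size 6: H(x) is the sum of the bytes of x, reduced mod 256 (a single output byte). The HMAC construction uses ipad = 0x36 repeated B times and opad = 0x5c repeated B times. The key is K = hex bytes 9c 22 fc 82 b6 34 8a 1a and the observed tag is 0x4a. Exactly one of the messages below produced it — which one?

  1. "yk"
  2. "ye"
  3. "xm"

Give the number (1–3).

Key hex bytes 9c 22 fc 82 b6 34 8a 1a is 8 bytes > B = 6, so hash it first: H(key) = ca, then zero-pad to 6 bytes: K' = ca 00 00 00 00 00.
K' ⊕ ipad = fc 36 36 36 36 36; K' ⊕ opad = 96 5c 5c 5c 5c 5c.
m1: inner = H(fc 36 36 36 36 36 79 6b) = ee; tag = H(96 5c 5c 5c 5c 5c ee) = 50
m2: inner = H(fc 36 36 36 36 36 79 65) = e8; tag = H(96 5c 5c 5c 5c 5c e8) = 4a ← matches
m3: inner = H(fc 36 36 36 36 36 78 6d) = ef; tag = H(96 5c 5c 5c 5c 5c ef) = 51

2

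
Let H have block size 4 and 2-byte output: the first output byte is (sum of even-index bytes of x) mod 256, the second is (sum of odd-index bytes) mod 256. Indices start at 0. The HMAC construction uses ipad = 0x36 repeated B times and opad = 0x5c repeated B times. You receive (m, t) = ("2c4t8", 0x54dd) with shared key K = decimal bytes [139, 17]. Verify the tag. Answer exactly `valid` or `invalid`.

Key decimal bytes [139, 17] = 8b 11 is 2 bytes ≤ B = 4; zero-pad to 4 bytes: K' = 8b 11 00 00.
K' ⊕ ipad = bd 27 36 36; K' ⊕ opad = d7 4d 5c 5c.
Inner hash: even-index sum = 401 mod 256 = 145; odd-index sum = 308 mod 256 = 52 → 91 34.
Outer hash (recomputed tag): even-index sum = 452 mod 256 = 196; odd-index sum = 221 mod 256 = 221 → c4 dd.
Recomputed tag = c4dd; claimed = 54dd → mismatch.

invalid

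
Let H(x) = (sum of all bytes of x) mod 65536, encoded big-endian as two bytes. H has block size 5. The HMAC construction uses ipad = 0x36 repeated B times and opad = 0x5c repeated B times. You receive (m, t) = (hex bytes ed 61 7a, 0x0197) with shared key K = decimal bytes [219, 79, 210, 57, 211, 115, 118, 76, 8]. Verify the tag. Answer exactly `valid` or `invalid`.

Key decimal bytes [219, 79, 210, 57, 211, 115, 118, 76, 8] = db 4f d2 39 d3 73 76 4c 08 is 9 bytes > B = 5, so hash it first: H(key) = 04 45, then zero-pad to 5 bytes: K' = 04 45 00 00 00.
K' ⊕ ipad = 32 73 36 36 36; K' ⊕ opad = 58 19 5c 5c 5c.
Inner hash: sum = 50+115+54+54+54+237+97+122 = 783 → 03 0f.
Outer hash (recomputed tag): sum = 88+25+92+92+92+3+15 = 407 → 01 97.
Recomputed tag = 0197; claimed = 0197 → match.

valid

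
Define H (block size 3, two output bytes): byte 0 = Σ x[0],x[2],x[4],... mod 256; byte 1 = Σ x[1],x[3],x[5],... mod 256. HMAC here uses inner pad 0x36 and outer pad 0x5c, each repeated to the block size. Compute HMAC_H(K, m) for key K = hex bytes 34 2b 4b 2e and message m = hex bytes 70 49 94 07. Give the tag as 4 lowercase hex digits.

f2d4

Key hex bytes 34 2b 4b 2e is 4 bytes > B = 3, so hash it first: H(key) = 7f 59, then zero-pad to 3 bytes: K' = 7f 59 00.
K' ⊕ ipad = 49 6f 36.  K' ⊕ opad = 23 05 5c.
Inner input = (K'⊕ipad) ∥ m = 49 6f 36 ∥ 70 49 94 07.
Inner hash: even-index sum = 207 mod 256 = 207; odd-index sum = 371 mod 256 = 115 → cf 73.
Outer input = (K'⊕opad) ∥ inner = 23 05 5c ∥ cf 73.
Outer hash (tag): even-index sum = 242 mod 256 = 242; odd-index sum = 212 mod 256 = 212 → f2 d4.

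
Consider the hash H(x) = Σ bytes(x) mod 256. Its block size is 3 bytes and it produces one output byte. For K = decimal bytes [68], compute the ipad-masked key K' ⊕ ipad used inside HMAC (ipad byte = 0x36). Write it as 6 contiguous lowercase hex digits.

Key decimal bytes [68] = 44 is 1 byte ≤ B = 3; zero-pad to 3 bytes: K' = 44 00 00.
XOR each byte with 0x36: 44⊕36=72, 00⊕36=36, 00⊕36=36.

723636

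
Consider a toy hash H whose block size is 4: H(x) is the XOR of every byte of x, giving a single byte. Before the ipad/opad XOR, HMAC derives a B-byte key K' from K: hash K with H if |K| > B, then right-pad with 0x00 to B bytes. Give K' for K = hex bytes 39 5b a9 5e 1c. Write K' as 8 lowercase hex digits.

89000000

|K| = 5 > B = 4, so first hash the key.
H(K): XOR 39⊕5b⊕a9⊕5e⊕1c = 89.
Zero-pad H(K) = 89 to 4 bytes: K' = 89 00 00 00.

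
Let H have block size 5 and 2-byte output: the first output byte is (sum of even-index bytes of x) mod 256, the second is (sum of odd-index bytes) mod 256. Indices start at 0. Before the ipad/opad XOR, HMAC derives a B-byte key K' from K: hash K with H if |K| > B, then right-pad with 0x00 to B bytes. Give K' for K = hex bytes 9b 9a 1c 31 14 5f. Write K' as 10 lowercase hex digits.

|K| = 6 > B = 5, so first hash the key.
H(K): even-index sum = 203 mod 256 = 203; odd-index sum = 298 mod 256 = 42 → cb 2a.
Zero-pad H(K) = cb 2a to 5 bytes: K' = cb 2a 00 00 00.

cb2a000000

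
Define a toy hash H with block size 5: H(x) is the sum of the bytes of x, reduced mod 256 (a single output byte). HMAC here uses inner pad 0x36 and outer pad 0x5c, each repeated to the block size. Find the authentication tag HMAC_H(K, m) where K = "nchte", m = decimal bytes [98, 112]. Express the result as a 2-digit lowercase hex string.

Key "nchte" = 6e 63 68 74 65 is exactly B = 5 bytes: K' = 6e 63 68 74 65.
K' ⊕ ipad = 58 55 5e 42 53.  K' ⊕ opad = 32 3f 34 28 39.
Inner input = (K'⊕ipad) ∥ m = 58 55 5e 42 53 ∥ 62 70.
Inner hash: sum = 88+85+94+66+83+98+112 = 626; mod 256 = 114 → 72.
Outer input = (K'⊕opad) ∥ inner = 32 3f 34 28 39 ∥ 72.
Outer hash (tag): sum = 50+63+52+40+57+114 = 376; mod 256 = 120 → 78.

78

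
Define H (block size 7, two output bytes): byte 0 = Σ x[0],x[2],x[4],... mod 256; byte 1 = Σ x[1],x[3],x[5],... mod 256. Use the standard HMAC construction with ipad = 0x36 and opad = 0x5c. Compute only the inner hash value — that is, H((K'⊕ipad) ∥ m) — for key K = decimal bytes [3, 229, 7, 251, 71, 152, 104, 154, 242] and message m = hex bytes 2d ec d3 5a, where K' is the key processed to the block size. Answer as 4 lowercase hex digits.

8590

Key decimal bytes [3, 229, 7, 251, 71, 152, 104, 154, 242] = 03 e5 07 fb 47 98 68 9a f2 is 9 bytes > B = 7, so hash it first: H(key) = ab 12, then zero-pad to 7 bytes: K' = ab 12 00 00 00 00 00.
K' ⊕ ipad = 9d 24 36 36 36 36 36.
Inner input = 9d 24 36 36 36 36 36 ∥ 2d ec d3 5a.
Inner hash: even-index sum = 645 mod 256 = 133; odd-index sum = 400 mod 256 = 144 → 85 90.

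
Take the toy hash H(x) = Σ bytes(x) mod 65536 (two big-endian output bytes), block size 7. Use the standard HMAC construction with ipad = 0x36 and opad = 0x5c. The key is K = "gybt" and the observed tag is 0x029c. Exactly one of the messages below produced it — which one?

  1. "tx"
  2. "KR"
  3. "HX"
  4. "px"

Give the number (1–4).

Key "gybt" = 67 79 62 74 is 4 bytes ≤ B = 7; zero-pad to 7 bytes: K' = 67 79 62 74 00 00 00.
K' ⊕ ipad = 51 4f 54 42 36 36 36; K' ⊕ opad = 3b 25 3e 28 5c 5c 5c.
m1: inner = H(51 4f 54 42 36 36 36 74 78) = 02 c4; tag = H(3b 25 3e 28 5c 5c 5c 02 c4) = 02a0
m2: inner = H(51 4f 54 42 36 36 36 4b 52) = 02 75; tag = H(3b 25 3e 28 5c 5c 5c 02 75) = 0251
m3: inner = H(51 4f 54 42 36 36 36 48 58) = 02 78; tag = H(3b 25 3e 28 5c 5c 5c 02 78) = 0254
m4: inner = H(51 4f 54 42 36 36 36 70 78) = 02 c0; tag = H(3b 25 3e 28 5c 5c 5c 02 c0) = 029c ← matches

4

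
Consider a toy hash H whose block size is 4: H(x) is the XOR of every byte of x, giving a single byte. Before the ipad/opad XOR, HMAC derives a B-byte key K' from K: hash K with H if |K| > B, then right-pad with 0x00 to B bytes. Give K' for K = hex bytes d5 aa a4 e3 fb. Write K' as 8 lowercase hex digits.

c3000000

|K| = 5 > B = 4, so first hash the key.
H(K): XOR d5⊕aa⊕a4⊕e3⊕fb = c3.
Zero-pad H(K) = c3 to 4 bytes: K' = c3 00 00 00.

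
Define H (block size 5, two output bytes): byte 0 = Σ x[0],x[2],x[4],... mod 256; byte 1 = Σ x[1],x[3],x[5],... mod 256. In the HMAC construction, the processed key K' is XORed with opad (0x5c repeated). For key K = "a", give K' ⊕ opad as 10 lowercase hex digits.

Key "a" = 61 is 1 byte ≤ B = 5; zero-pad to 5 bytes: K' = 61 00 00 00 00.
XOR each byte with 0x5c: 61⊕5c=3d, 00⊕5c=5c, 00⊕5c=5c, 00⊕5c=5c, 00⊕5c=5c.

3d5c5c5c5c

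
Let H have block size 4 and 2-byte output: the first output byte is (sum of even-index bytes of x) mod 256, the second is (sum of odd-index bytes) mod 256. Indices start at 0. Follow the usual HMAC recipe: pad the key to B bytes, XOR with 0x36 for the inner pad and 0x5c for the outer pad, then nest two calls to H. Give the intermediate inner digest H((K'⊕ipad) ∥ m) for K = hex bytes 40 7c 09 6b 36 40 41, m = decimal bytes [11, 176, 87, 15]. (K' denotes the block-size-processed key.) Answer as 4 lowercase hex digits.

Key hex bytes 40 7c 09 6b 36 40 41 is 7 bytes > B = 4, so hash it first: H(key) = c0 27, then zero-pad to 4 bytes: K' = c0 27 00 00.
K' ⊕ ipad = f6 11 36 36.
Inner input = f6 11 36 36 ∥ 0b b0 57 0f.
Inner hash: even-index sum = 398 mod 256 = 142; odd-index sum = 262 mod 256 = 6 → 8e 06.

8e06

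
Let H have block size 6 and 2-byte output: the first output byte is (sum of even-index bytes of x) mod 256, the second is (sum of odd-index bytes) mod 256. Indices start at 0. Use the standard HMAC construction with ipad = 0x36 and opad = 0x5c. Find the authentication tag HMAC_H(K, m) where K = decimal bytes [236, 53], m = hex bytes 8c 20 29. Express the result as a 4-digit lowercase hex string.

Key decimal bytes [236, 53] = ec 35 is 2 bytes ≤ B = 6; zero-pad to 6 bytes: K' = ec 35 00 00 00 00.
K' ⊕ ipad = da 03 36 36 36 36.  K' ⊕ opad = b0 69 5c 5c 5c 5c.
Inner input = (K'⊕ipad) ∥ m = da 03 36 36 36 36 ∥ 8c 20 29.
Inner hash: even-index sum = 507 mod 256 = 251; odd-index sum = 143 mod 256 = 143 → fb 8f.
Outer input = (K'⊕opad) ∥ inner = b0 69 5c 5c 5c 5c ∥ fb 8f.
Outer hash (tag): even-index sum = 611 mod 256 = 99; odd-index sum = 432 mod 256 = 176 → 63 b0.

63b0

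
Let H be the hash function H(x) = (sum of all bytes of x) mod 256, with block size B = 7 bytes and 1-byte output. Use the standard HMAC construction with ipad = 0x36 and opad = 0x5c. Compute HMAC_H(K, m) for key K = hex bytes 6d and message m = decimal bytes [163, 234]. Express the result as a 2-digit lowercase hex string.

Key hex bytes 6d is 1 byte ≤ B = 7; zero-pad to 7 bytes: K' = 6d 00 00 00 00 00 00.
K' ⊕ ipad = 5b 36 36 36 36 36 36.  K' ⊕ opad = 31 5c 5c 5c 5c 5c 5c.
Inner input = (K'⊕ipad) ∥ m = 5b 36 36 36 36 36 36 ∥ a3 ea.
Inner hash: sum = 91+54+54+54+54+54+54+163+234 = 812; mod 256 = 44 → 2c.
Outer input = (K'⊕opad) ∥ inner = 31 5c 5c 5c 5c 5c 5c ∥ 2c.
Outer hash (tag): sum = 49+92+92+92+92+92+92+44 = 645; mod 256 = 133 → 85.

85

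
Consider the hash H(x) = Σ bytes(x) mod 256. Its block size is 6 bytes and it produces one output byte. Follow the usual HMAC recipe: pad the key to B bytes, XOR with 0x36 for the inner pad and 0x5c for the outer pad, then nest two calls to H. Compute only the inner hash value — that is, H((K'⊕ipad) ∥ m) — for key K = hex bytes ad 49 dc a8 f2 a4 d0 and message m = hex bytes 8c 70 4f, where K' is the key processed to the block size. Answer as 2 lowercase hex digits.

2f

Key hex bytes ad 49 dc a8 f2 a4 d0 is 7 bytes > B = 6, so hash it first: H(key) = e0, then zero-pad to 6 bytes: K' = e0 00 00 00 00 00.
K' ⊕ ipad = d6 36 36 36 36 36.
Inner input = d6 36 36 36 36 36 ∥ 8c 70 4f.
Inner hash: sum = 214+54+54+54+54+54+140+112+79 = 815; mod 256 = 47 → 2f.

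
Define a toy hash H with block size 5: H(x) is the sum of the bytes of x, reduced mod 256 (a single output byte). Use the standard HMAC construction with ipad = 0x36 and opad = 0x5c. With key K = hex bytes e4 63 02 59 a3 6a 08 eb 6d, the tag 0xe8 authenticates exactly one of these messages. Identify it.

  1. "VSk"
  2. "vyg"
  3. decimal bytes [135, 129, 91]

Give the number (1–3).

Key hex bytes e4 63 02 59 a3 6a 08 eb 6d is 9 bytes > B = 5, so hash it first: H(key) = 0f, then zero-pad to 5 bytes: K' = 0f 00 00 00 00.
K' ⊕ ipad = 39 36 36 36 36; K' ⊕ opad = 53 5c 5c 5c 5c.
m1: inner = H(39 36 36 36 36 56 53 6b) = 25; tag = H(53 5c 5c 5c 5c 25) = e8 ← matches
m2: inner = H(39 36 36 36 36 76 79 67) = 67; tag = H(53 5c 5c 5c 5c 67) = 2a
m3: inner = H(39 36 36 36 36 87 81 5b) = 74; tag = H(53 5c 5c 5c 5c 74) = 37

1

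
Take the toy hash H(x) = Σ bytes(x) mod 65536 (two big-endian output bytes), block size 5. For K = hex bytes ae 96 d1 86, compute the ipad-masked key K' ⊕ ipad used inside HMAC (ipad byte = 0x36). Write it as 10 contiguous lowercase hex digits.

98a0e7b036

Key hex bytes ae 96 d1 86 is 4 bytes ≤ B = 5; zero-pad to 5 bytes: K' = ae 96 d1 86 00.
XOR each byte with 0x36: ae⊕36=98, 96⊕36=a0, d1⊕36=e7, 86⊕36=b0, 00⊕36=36.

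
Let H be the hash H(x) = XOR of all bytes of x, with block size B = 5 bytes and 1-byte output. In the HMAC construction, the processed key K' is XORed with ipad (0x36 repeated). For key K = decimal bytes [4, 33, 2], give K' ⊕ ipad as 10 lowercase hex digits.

Key decimal bytes [4, 33, 2] = 04 21 02 is 3 bytes ≤ B = 5; zero-pad to 5 bytes: K' = 04 21 02 00 00.
XOR each byte with 0x36: 04⊕36=32, 21⊕36=17, 02⊕36=34, 00⊕36=36, 00⊕36=36.

3217343636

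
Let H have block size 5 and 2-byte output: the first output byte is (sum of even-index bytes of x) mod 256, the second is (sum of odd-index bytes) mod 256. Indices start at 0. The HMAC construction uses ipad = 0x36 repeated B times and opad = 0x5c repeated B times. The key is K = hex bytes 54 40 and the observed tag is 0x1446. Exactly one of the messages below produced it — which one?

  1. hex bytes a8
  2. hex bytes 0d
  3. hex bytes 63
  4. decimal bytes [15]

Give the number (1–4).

Key hex bytes 54 40 is 2 bytes ≤ B = 5; zero-pad to 5 bytes: K' = 54 40 00 00 00.
K' ⊕ ipad = 62 76 36 36 36; K' ⊕ opad = 08 1c 5c 5c 5c.
m1: inner = H(62 76 36 36 36 a8) = ce 54; tag = H(08 1c 5c 5c 5c ce 54) = 1446 ← matches
m2: inner = H(62 76 36 36 36 0d) = ce b9; tag = H(08 1c 5c 5c 5c ce b9) = 7946
m3: inner = H(62 76 36 36 36 63) = ce 0f; tag = H(08 1c 5c 5c 5c ce 0f) = cf46
m4: inner = H(62 76 36 36 36 0f) = ce bb; tag = H(08 1c 5c 5c 5c ce bb) = 7b46

1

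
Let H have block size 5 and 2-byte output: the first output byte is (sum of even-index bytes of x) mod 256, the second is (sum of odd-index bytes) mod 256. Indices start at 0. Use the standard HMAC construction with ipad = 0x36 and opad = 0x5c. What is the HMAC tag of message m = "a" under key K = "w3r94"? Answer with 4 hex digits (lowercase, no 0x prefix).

Key "w3r94" = 77 33 72 39 34 is exactly B = 5 bytes: K' = 77 33 72 39 34.
K' ⊕ ipad = 41 05 44 0f 02.  K' ⊕ opad = 2b 6f 2e 65 68.
Inner input = (K'⊕ipad) ∥ m = 41 05 44 0f 02 ∥ 61.
Inner hash: even-index sum = 135 mod 256 = 135; odd-index sum = 117 mod 256 = 117 → 87 75.
Outer input = (K'⊕opad) ∥ inner = 2b 6f 2e 65 68 ∥ 87 75.
Outer hash (tag): even-index sum = 310 mod 256 = 54; odd-index sum = 347 mod 256 = 91 → 36 5b.

365b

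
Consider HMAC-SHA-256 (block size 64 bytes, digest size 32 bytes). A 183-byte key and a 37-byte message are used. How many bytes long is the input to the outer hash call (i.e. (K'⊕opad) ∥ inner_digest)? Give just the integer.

Key is 183 > 64 bytes, so it is hashed to 32 bytes then zero-padded to 64: |K'| = 64.
Outer input = (K'⊕opad) ∥ H(inner) → 64 + 32 = 96 bytes.

96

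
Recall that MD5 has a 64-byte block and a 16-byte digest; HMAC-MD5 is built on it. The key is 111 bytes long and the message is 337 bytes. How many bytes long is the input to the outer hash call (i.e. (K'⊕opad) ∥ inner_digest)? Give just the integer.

80

Key is 111 > 64 bytes, so it is hashed to 16 bytes then zero-padded to 64: |K'| = 64.
Outer input = (K'⊕opad) ∥ H(inner) → 64 + 16 = 80 bytes.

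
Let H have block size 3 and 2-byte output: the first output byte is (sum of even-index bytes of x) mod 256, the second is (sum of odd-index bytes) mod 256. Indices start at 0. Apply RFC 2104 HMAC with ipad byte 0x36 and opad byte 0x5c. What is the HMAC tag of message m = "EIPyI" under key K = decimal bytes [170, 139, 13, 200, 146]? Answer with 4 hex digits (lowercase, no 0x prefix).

b486

Key decimal bytes [170, 139, 13, 200, 146] = aa 8b 0d c8 92 is 5 bytes > B = 3, so hash it first: H(key) = 49 53, then zero-pad to 3 bytes: K' = 49 53 00.
K' ⊕ ipad = 7f 65 36.  K' ⊕ opad = 15 0f 5c.
Inner input = (K'⊕ipad) ∥ m = 7f 65 36 ∥ 45 49 50 79 49.
Inner hash: even-index sum = 375 mod 256 = 119; odd-index sum = 323 mod 256 = 67 → 77 43.
Outer input = (K'⊕opad) ∥ inner = 15 0f 5c ∥ 77 43.
Outer hash (tag): even-index sum = 180 mod 256 = 180; odd-index sum = 134 mod 256 = 134 → b4 86.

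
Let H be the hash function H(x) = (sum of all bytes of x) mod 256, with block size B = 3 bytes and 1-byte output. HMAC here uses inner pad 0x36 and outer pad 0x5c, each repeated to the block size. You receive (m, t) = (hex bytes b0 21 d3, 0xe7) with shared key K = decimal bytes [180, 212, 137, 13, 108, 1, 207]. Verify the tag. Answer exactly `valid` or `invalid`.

Key decimal bytes [180, 212, 137, 13, 108, 1, 207] = b4 d4 89 0d 6c 01 cf is 7 bytes > B = 3, so hash it first: H(key) = 5a, then zero-pad to 3 bytes: K' = 5a 00 00.
K' ⊕ ipad = 6c 36 36; K' ⊕ opad = 06 5c 5c.
Inner hash: sum = 108+54+54+176+33+211 = 636; mod 256 = 124 → 7c.
Outer hash (recomputed tag): sum = 6+92+92+124 = 314; mod 256 = 58 → 3a.
Recomputed tag = 3a; claimed = e7 → mismatch.

invalid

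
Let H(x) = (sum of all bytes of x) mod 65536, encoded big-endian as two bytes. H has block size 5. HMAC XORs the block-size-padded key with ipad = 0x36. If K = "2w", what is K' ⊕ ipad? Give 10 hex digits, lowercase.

0441363636

Key "2w" = 32 77 is 2 bytes ≤ B = 5; zero-pad to 5 bytes: K' = 32 77 00 00 00.
XOR each byte with 0x36: 32⊕36=04, 77⊕36=41, 00⊕36=36, 00⊕36=36, 00⊕36=36.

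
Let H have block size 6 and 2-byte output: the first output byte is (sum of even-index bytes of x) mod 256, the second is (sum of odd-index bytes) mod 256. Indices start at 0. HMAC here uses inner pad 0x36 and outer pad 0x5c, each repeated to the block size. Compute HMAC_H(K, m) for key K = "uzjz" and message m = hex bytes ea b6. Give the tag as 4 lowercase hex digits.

7a2c

Key "uzjz" = 75 7a 6a 7a is 4 bytes ≤ B = 6; zero-pad to 6 bytes: K' = 75 7a 6a 7a 00 00.
K' ⊕ ipad = 43 4c 5c 4c 36 36.  K' ⊕ opad = 29 26 36 26 5c 5c.
Inner input = (K'⊕ipad) ∥ m = 43 4c 5c 4c 36 36 ∥ ea b6.
Inner hash: even-index sum = 447 mod 256 = 191; odd-index sum = 388 mod 256 = 132 → bf 84.
Outer input = (K'⊕opad) ∥ inner = 29 26 36 26 5c 5c ∥ bf 84.
Outer hash (tag): even-index sum = 378 mod 256 = 122; odd-index sum = 300 mod 256 = 44 → 7a 2c.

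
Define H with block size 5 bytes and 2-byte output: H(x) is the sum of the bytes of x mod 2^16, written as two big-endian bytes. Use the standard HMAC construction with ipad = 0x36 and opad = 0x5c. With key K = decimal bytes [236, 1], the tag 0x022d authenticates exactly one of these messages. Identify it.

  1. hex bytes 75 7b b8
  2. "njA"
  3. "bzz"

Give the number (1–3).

Key decimal bytes [236, 1] = ec 01 is 2 bytes ≤ B = 5; zero-pad to 5 bytes: K' = ec 01 00 00 00.
K' ⊕ ipad = da 37 36 36 36; K' ⊕ opad = b0 5d 5c 5c 5c.
m1: inner = H(da 37 36 36 36 75 7b b8) = 03 5b; tag = H(b0 5d 5c 5c 5c 03 5b) = 027f
m2: inner = H(da 37 36 36 36 6e 6a 41) = 02 cc; tag = H(b0 5d 5c 5c 5c 02 cc) = 02ef
m3: inner = H(da 37 36 36 36 62 7a 7a) = 03 09; tag = H(b0 5d 5c 5c 5c 03 09) = 022d ← matches

3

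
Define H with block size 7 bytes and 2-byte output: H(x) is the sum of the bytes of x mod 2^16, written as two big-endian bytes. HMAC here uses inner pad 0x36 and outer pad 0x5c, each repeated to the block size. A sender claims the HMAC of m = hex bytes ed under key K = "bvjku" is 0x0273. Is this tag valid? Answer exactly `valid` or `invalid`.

Key "bvjku" = 62 76 6a 6b 75 is 5 bytes ≤ B = 7; zero-pad to 7 bytes: K' = 62 76 6a 6b 75 00 00.
K' ⊕ ipad = 54 40 5c 5d 43 36 36; K' ⊕ opad = 3e 2a 36 37 29 5c 5c.
Inner hash: sum = 84+64+92+93+67+54+54+237 = 745 → 02 e9.
Outer hash (recomputed tag): sum = 62+42+54+55+41+92+92+2+233 = 673 → 02 a1.
Recomputed tag = 02a1; claimed = 0273 → mismatch.

invalid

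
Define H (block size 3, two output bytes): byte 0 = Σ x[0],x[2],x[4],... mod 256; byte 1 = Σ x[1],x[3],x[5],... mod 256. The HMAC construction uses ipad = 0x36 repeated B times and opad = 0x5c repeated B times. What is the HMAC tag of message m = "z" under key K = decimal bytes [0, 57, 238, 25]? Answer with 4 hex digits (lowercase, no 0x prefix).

Key decimal bytes [0, 57, 238, 25] = 00 39 ee 19 is 4 bytes > B = 3, so hash it first: H(key) = ee 52, then zero-pad to 3 bytes: K' = ee 52 00.
K' ⊕ ipad = d8 64 36.  K' ⊕ opad = b2 0e 5c.
Inner input = (K'⊕ipad) ∥ m = d8 64 36 ∥ 7a.
Inner hash: even-index sum = 270 mod 256 = 14; odd-index sum = 222 mod 256 = 222 → 0e de.
Outer input = (K'⊕opad) ∥ inner = b2 0e 5c ∥ 0e de.
Outer hash (tag): even-index sum = 492 mod 256 = 236; odd-index sum = 28 mod 256 = 28 → ec 1c.

ec1c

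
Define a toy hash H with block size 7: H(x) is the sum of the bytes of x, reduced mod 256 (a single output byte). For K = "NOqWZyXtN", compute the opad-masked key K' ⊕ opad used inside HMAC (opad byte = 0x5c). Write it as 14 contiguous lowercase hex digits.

0e5c5c5c5c5c5c

Key "NOqWZyXtN" = 4e 4f 71 57 5a 79 58 74 4e is 9 bytes > B = 7, so hash it first: H(key) = 52, then zero-pad to 7 bytes: K' = 52 00 00 00 00 00 00.
XOR each byte with 0x5c: 52⊕5c=0e, 00⊕5c=5c, 00⊕5c=5c, 00⊕5c=5c, 00⊕5c=5c, 00⊕5c=5c, 00⊕5c=5c.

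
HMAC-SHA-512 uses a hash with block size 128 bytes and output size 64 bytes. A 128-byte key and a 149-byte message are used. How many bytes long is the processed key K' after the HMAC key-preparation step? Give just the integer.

128

Key is 128 ≤ 128 bytes, zero-padded: |K'| = 128.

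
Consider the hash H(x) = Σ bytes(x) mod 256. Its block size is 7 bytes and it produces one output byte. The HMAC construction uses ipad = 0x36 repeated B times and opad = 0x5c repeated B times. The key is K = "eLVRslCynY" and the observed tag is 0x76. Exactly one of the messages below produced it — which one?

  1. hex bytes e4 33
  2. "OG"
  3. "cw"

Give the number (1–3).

Key "eLVRslCynY" = 65 4c 56 52 73 6c 43 79 6e 59 is 10 bytes > B = 7, so hash it first: H(key) = bb, then zero-pad to 7 bytes: K' = bb 00 00 00 00 00 00.
K' ⊕ ipad = 8d 36 36 36 36 36 36; K' ⊕ opad = e7 5c 5c 5c 5c 5c 5c.
m1: inner = H(8d 36 36 36 36 36 36 e4 33) = e8; tag = H(e7 5c 5c 5c 5c 5c 5c e8) = f7
m2: inner = H(8d 36 36 36 36 36 36 4f 47) = 67; tag = H(e7 5c 5c 5c 5c 5c 5c 67) = 76 ← matches
m3: inner = H(8d 36 36 36 36 36 36 63 77) = ab; tag = H(e7 5c 5c 5c 5c 5c 5c ab) = ba

2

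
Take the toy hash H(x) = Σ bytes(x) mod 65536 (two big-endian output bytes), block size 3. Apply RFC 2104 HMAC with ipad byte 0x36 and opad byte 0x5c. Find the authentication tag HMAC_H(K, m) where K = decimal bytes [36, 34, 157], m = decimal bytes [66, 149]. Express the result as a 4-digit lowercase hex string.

Key decimal bytes [36, 34, 157] = 24 22 9d is exactly B = 3 bytes: K' = 24 22 9d.
K' ⊕ ipad = 12 14 ab.  K' ⊕ opad = 78 7e c1.
Inner input = (K'⊕ipad) ∥ m = 12 14 ab ∥ 42 95.
Inner hash: sum = 18+20+171+66+149 = 424 → 01 a8.
Outer input = (K'⊕opad) ∥ inner = 78 7e c1 ∥ 01 a8.
Outer hash (tag): sum = 120+126+193+1+168 = 608 → 02 60.

0260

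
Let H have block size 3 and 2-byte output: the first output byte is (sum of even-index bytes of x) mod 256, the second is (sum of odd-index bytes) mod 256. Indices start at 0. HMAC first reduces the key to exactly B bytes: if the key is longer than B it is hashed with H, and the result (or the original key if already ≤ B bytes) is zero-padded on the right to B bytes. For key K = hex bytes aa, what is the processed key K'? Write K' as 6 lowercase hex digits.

Key hex bytes aa is 1 byte ≤ B = 3; zero-pad to 3 bytes: K' = aa 00 00.

aa0000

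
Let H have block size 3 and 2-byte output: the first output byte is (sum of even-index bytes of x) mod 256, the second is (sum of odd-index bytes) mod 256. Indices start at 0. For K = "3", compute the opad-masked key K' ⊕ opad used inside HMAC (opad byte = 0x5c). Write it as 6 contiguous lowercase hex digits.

Key "3" = 33 is 1 byte ≤ B = 3; zero-pad to 3 bytes: K' = 33 00 00.
XOR each byte with 0x5c: 33⊕5c=6f, 00⊕5c=5c, 00⊕5c=5c.

6f5c5c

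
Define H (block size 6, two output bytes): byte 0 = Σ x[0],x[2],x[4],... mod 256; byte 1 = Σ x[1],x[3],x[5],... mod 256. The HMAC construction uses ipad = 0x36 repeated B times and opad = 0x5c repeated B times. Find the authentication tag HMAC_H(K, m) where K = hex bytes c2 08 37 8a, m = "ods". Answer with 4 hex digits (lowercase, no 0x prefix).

721a

Key hex bytes c2 08 37 8a is 4 bytes ≤ B = 6; zero-pad to 6 bytes: K' = c2 08 37 8a 00 00.
K' ⊕ ipad = f4 3e 01 bc 36 36.  K' ⊕ opad = 9e 54 6b d6 5c 5c.
Inner input = (K'⊕ipad) ∥ m = f4 3e 01 bc 36 36 ∥ 6f 64 73.
Inner hash: even-index sum = 525 mod 256 = 13; odd-index sum = 404 mod 256 = 148 → 0d 94.
Outer input = (K'⊕opad) ∥ inner = 9e 54 6b d6 5c 5c ∥ 0d 94.
Outer hash (tag): even-index sum = 370 mod 256 = 114; odd-index sum = 538 mod 256 = 26 → 72 1a.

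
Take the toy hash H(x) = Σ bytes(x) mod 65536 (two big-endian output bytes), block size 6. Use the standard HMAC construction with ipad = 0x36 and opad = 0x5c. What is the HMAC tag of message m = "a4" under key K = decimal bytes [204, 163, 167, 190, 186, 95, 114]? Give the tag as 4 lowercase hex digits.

01d5

Key decimal bytes [204, 163, 167, 190, 186, 95, 114] = cc a3 a7 be ba 5f 72 is 7 bytes > B = 6, so hash it first: H(key) = 04 5f, then zero-pad to 6 bytes: K' = 04 5f 00 00 00 00.
K' ⊕ ipad = 32 69 36 36 36 36.  K' ⊕ opad = 58 03 5c 5c 5c 5c.
Inner input = (K'⊕ipad) ∥ m = 32 69 36 36 36 36 ∥ 61 34.
Inner hash: sum = 50+105+54+54+54+54+97+52 = 520 → 02 08.
Outer input = (K'⊕opad) ∥ inner = 58 03 5c 5c 5c 5c ∥ 02 08.
Outer hash (tag): sum = 88+3+92+92+92+92+2+8 = 469 → 01 d5.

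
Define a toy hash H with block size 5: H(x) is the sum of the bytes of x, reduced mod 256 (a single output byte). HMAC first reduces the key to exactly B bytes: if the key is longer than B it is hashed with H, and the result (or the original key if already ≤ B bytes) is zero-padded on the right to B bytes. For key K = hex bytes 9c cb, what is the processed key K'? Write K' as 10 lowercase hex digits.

9ccb000000

Key hex bytes 9c cb is 2 bytes ≤ B = 5; zero-pad to 5 bytes: K' = 9c cb 00 00 00.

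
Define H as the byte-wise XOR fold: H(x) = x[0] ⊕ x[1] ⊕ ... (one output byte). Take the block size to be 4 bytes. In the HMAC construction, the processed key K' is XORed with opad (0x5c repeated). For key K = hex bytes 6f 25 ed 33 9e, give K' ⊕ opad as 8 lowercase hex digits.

Key hex bytes 6f 25 ed 33 9e is 5 bytes > B = 4, so hash it first: H(key) = 0a, then zero-pad to 4 bytes: K' = 0a 00 00 00.
XOR each byte with 0x5c: 0a⊕5c=56, 00⊕5c=5c, 00⊕5c=5c, 00⊕5c=5c.

565c5c5c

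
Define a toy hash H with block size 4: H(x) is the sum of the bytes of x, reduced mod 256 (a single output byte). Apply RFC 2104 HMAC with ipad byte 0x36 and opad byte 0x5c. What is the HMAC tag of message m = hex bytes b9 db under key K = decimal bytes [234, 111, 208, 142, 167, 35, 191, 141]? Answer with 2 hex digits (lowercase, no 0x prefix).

Key decimal bytes [234, 111, 208, 142, 167, 35, 191, 141] = ea 6f d0 8e a7 23 bf 8d is 8 bytes > B = 4, so hash it first: H(key) = cd, then zero-pad to 4 bytes: K' = cd 00 00 00.
K' ⊕ ipad = fb 36 36 36.  K' ⊕ opad = 91 5c 5c 5c.
Inner input = (K'⊕ipad) ∥ m = fb 36 36 36 ∥ b9 db.
Inner hash: sum = 251+54+54+54+185+219 = 817; mod 256 = 49 → 31.
Outer input = (K'⊕opad) ∥ inner = 91 5c 5c 5c ∥ 31.
Outer hash (tag): sum = 145+92+92+92+49 = 470; mod 256 = 214 → d6.

d6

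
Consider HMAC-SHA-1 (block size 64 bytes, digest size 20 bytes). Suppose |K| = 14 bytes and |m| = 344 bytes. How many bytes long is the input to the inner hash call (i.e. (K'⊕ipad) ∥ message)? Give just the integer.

Key is 14 ≤ 64 bytes, zero-padded: |K'| = 64.
Inner input = (K'⊕ipad) ∥ m → 64 + 344 = 408 bytes.

408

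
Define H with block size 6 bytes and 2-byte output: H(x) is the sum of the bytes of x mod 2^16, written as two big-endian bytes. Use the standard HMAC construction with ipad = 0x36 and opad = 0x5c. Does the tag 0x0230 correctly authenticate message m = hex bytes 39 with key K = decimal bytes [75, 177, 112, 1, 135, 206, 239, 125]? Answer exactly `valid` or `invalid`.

invalid

Key decimal bytes [75, 177, 112, 1, 135, 206, 239, 125] = 4b b1 70 01 87 ce ef 7d is 8 bytes > B = 6, so hash it first: H(key) = 04 2e, then zero-pad to 6 bytes: K' = 04 2e 00 00 00 00.
K' ⊕ ipad = 32 18 36 36 36 36; K' ⊕ opad = 58 72 5c 5c 5c 5c.
Inner hash: sum = 50+24+54+54+54+54+57 = 347 → 01 5b.
Outer hash (recomputed tag): sum = 88+114+92+92+92+92+1+91 = 662 → 02 96.
Recomputed tag = 0296; claimed = 0230 → mismatch.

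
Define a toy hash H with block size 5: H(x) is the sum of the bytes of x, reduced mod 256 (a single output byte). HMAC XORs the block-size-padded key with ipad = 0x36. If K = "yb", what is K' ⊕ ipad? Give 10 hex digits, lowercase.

Key "yb" = 79 62 is 2 bytes ≤ B = 5; zero-pad to 5 bytes: K' = 79 62 00 00 00.
XOR each byte with 0x36: 79⊕36=4f, 62⊕36=54, 00⊕36=36, 00⊕36=36, 00⊕36=36.

4f54363636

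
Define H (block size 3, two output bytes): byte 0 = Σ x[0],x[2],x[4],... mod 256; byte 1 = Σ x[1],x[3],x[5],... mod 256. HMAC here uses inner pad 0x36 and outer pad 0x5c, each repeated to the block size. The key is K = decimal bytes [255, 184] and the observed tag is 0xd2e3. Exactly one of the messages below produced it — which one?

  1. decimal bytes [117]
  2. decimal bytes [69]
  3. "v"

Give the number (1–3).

2

Key decimal bytes [255, 184] = ff b8 is 2 bytes ≤ B = 3; zero-pad to 3 bytes: K' = ff b8 00.
K' ⊕ ipad = c9 8e 36; K' ⊕ opad = a3 e4 5c.
m1: inner = H(c9 8e 36 75) = ff 03; tag = H(a3 e4 5c ff 03) = 02e3
m2: inner = H(c9 8e 36 45) = ff d3; tag = H(a3 e4 5c ff d3) = d2e3 ← matches
m3: inner = H(c9 8e 36 76) = ff 04; tag = H(a3 e4 5c ff 04) = 03e3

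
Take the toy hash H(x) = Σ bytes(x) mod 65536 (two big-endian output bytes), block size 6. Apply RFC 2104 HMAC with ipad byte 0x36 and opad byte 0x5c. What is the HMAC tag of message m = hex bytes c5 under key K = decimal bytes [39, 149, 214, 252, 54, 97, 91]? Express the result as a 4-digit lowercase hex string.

0335

Key decimal bytes [39, 149, 214, 252, 54, 97, 91] = 27 95 d6 fc 36 61 5b is 7 bytes > B = 6, so hash it first: H(key) = 03 80, then zero-pad to 6 bytes: K' = 03 80 00 00 00 00.
K' ⊕ ipad = 35 b6 36 36 36 36.  K' ⊕ opad = 5f dc 5c 5c 5c 5c.
Inner input = (K'⊕ipad) ∥ m = 35 b6 36 36 36 36 ∥ c5.
Inner hash: sum = 53+182+54+54+54+54+197 = 648 → 02 88.
Outer input = (K'⊕opad) ∥ inner = 5f dc 5c 5c 5c 5c ∥ 02 88.
Outer hash (tag): sum = 95+220+92+92+92+92+2+136 = 821 → 03 35.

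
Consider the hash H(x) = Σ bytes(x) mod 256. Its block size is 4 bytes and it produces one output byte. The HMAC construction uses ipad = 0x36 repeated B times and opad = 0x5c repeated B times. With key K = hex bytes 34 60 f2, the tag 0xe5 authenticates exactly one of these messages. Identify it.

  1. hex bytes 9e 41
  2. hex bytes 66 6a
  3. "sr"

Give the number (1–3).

Key hex bytes 34 60 f2 is 3 bytes ≤ B = 4; zero-pad to 4 bytes: K' = 34 60 f2 00.
K' ⊕ ipad = 02 56 c4 36; K' ⊕ opad = 68 3c ae 5c.
m1: inner = H(02 56 c4 36 9e 41) = 31; tag = H(68 3c ae 5c 31) = df
m2: inner = H(02 56 c4 36 66 6a) = 22; tag = H(68 3c ae 5c 22) = d0
m3: inner = H(02 56 c4 36 73 72) = 37; tag = H(68 3c ae 5c 37) = e5 ← matches

3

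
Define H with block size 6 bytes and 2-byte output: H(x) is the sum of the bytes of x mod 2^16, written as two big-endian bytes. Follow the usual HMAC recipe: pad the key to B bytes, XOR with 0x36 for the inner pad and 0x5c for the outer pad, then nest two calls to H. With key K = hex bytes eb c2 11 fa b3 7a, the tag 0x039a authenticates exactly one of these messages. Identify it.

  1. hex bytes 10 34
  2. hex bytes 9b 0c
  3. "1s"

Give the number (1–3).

Key hex bytes eb c2 11 fa b3 7a is exactly B = 6 bytes: K' = eb c2 11 fa b3 7a.
K' ⊕ ipad = dd f4 27 cc 85 4c; K' ⊕ opad = b7 9e 4d a6 ef 26.
m1: inner = H(dd f4 27 cc 85 4c 10 34) = 03 d9; tag = H(b7 9e 4d a6 ef 26 03 d9) = 0439
m2: inner = H(dd f4 27 cc 85 4c 9b 0c) = 04 3c; tag = H(b7 9e 4d a6 ef 26 04 3c) = 039d
m3: inner = H(dd f4 27 cc 85 4c 31 73) = 04 39; tag = H(b7 9e 4d a6 ef 26 04 39) = 039a ← matches

3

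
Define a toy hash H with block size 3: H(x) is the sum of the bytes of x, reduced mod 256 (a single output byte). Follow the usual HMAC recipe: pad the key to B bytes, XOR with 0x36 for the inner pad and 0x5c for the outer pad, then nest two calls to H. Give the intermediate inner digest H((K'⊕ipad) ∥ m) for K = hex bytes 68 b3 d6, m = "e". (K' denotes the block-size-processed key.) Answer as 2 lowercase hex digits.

28

Key hex bytes 68 b3 d6 is exactly B = 3 bytes: K' = 68 b3 d6.
K' ⊕ ipad = 5e 85 e0.
Inner input = 5e 85 e0 ∥ 65.
Inner hash: sum = 94+133+224+101 = 552; mod 256 = 40 → 28.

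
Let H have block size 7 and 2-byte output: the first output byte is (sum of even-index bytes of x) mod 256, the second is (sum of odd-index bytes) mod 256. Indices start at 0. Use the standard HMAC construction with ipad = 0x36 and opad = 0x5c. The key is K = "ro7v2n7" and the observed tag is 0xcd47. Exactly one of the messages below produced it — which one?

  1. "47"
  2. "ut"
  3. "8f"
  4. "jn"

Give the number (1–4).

Key "ro7v2n7" = 72 6f 37 76 32 6e 37 is exactly B = 7 bytes: K' = 72 6f 37 76 32 6e 37.
K' ⊕ ipad = 44 59 01 40 04 58 01; K' ⊕ opad = 2e 33 6b 2a 6e 32 6b.
m1: inner = H(44 59 01 40 04 58 01 34 37) = 81 25; tag = H(2e 33 6b 2a 6e 32 6b 81 25) = 9710
m2: inner = H(44 59 01 40 04 58 01 75 74) = be 66; tag = H(2e 33 6b 2a 6e 32 6b be 66) = d84d
m3: inner = H(44 59 01 40 04 58 01 38 66) = b0 29; tag = H(2e 33 6b 2a 6e 32 6b b0 29) = 9b3f
m4: inner = H(44 59 01 40 04 58 01 6a 6e) = b8 5b; tag = H(2e 33 6b 2a 6e 32 6b b8 5b) = cd47 ← matches

4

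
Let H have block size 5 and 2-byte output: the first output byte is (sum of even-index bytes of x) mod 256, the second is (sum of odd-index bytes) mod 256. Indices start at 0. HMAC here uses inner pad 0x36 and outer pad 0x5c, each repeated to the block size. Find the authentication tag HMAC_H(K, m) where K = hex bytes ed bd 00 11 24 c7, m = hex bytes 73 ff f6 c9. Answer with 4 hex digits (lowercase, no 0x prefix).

4780

Key hex bytes ed bd 00 11 24 c7 is 6 bytes > B = 5, so hash it first: H(key) = 11 95, then zero-pad to 5 bytes: K' = 11 95 00 00 00.
K' ⊕ ipad = 27 a3 36 36 36.  K' ⊕ opad = 4d c9 5c 5c 5c.
Inner input = (K'⊕ipad) ∥ m = 27 a3 36 36 36 ∥ 73 ff f6 c9.
Inner hash: even-index sum = 603 mod 256 = 91; odd-index sum = 578 mod 256 = 66 → 5b 42.
Outer input = (K'⊕opad) ∥ inner = 4d c9 5c 5c 5c ∥ 5b 42.
Outer hash (tag): even-index sum = 327 mod 256 = 71; odd-index sum = 384 mod 256 = 128 → 47 80.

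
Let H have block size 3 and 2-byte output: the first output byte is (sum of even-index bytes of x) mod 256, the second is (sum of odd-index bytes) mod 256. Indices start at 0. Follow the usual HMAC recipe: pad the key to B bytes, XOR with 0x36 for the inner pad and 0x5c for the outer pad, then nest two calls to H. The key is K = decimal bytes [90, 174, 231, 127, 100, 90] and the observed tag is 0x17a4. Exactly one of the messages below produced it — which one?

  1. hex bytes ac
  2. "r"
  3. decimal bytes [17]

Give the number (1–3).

Key decimal bytes [90, 174, 231, 127, 100, 90] = 5a ae e7 7f 64 5a is 6 bytes > B = 3, so hash it first: H(key) = a5 87, then zero-pad to 3 bytes: K' = a5 87 00.
K' ⊕ ipad = 93 b1 36; K' ⊕ opad = f9 db 5c.
m1: inner = H(93 b1 36 ac) = c9 5d; tag = H(f9 db 5c c9 5d) = b2a4
m2: inner = H(93 b1 36 72) = c9 23; tag = H(f9 db 5c c9 23) = 78a4
m3: inner = H(93 b1 36 11) = c9 c2; tag = H(f9 db 5c c9 c2) = 17a4 ← matches

3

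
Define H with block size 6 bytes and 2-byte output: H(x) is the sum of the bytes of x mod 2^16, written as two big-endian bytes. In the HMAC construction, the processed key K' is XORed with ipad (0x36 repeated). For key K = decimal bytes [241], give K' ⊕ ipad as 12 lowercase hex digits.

Key decimal bytes [241] = f1 is 1 byte ≤ B = 6; zero-pad to 6 bytes: K' = f1 00 00 00 00 00.
XOR each byte with 0x36: f1⊕36=c7, 00⊕36=36, 00⊕36=36, 00⊕36=36, 00⊕36=36, 00⊕36=36.

c73636363636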